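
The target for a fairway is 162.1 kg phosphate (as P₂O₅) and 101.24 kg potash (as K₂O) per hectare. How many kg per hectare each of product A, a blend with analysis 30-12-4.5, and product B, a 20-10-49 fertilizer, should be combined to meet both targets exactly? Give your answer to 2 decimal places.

1276.34 kg product A, 89.40 kg product B

Per-hectare balance (a = product A, b = product B):
P₂O₅: 0.12·a + 0.1·b = 162.1
K₂O: 0.045·a + 0.49·b = 101.24
Eliminate b: (row1) − 0.1/0.49·(row2) → 0.110816·a = 141.439, so a = 1276.335.
Then b = (101.24 − 0.045·1276.335) / 0.49 = 89.3978.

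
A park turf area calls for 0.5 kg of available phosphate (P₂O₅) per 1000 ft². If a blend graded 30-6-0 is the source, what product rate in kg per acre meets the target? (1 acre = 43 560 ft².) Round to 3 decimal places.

Product per 1000 ft² = 0.5 / 6% = 8.33333 kg.
Convert to per acre: 8.33333 × 43.56 = 363 kg.

363.000 kg of product per acre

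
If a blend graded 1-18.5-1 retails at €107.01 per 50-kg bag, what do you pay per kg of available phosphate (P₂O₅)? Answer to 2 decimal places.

P₂O₅ in bag = 50 × 18.5% = 9.25 kg.
Cost per kg P₂O₅ = €107.01 / 9.25 = €11.5686.

€11.57 per kg P₂O₅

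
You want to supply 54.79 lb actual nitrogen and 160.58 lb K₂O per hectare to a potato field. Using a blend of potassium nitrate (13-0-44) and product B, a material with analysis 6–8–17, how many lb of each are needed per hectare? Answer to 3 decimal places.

74.535 lb potassium nitrate, 751.674 lb product B

Per-hectare balance (a = potassium nitrate, b = product B):
N: 0.13·a + 0.06·b = 54.79
K₂O: 0.44·a + 0.17·b = 160.58
Eliminate a: (row1) − 0.13/0.44·(row2) → 0.00977273·b = 7.34591, so b = 751.6744.
Back-substitute: a = (54.79 − 0.06·751.6744) / 0.13 = 74.5349.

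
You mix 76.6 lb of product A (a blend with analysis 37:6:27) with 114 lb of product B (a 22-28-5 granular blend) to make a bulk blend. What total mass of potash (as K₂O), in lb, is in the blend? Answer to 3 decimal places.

26.382 lb K₂O

K₂O mass = 27%×76.6 + 5%×114 = 26.382 lb.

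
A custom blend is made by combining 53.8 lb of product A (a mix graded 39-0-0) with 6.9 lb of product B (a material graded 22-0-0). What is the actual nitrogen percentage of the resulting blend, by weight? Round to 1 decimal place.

37.1% N

Total mass = 53.8 + 6.9 = 60.7 lb.
N mass = 39%×53.8 + 22%×6.9 = 22.5 lb.
% N = 22.5 / 60.7 = 37.0675%.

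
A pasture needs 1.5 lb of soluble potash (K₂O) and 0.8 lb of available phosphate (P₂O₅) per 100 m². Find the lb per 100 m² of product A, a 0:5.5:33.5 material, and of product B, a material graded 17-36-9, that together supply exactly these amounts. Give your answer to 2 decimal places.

Let a = lb of product A, b = lb of product B (per 100 m²).
K₂O: 0.335·a + 0.09·b = 1.5
P₂O₅: 0.055·a + 0.36·b = 0.8
From row1: a = (1.5 − 0.09·b) / 0.335.
Into row2: 0.055·(1.5 − 0.09·b)/0.335 + 0.36·b = 0.8 → b = 1.60398, a = 4.04669.

4.05 lb product A, 1.60 lb product B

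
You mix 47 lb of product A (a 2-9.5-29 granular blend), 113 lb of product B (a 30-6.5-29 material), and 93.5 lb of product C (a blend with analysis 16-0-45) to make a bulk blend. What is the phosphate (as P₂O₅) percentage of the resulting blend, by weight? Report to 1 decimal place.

4.7% P₂O₅

Total mass = 47 + 113 + 93.5 = 253.5 lb.
P₂O₅ mass = 9.5%×47 + 6.5%×113 + 0%×93.5 = 11.81 lb.
% P₂O₅ = 11.81 / 253.5 = 4.65878%.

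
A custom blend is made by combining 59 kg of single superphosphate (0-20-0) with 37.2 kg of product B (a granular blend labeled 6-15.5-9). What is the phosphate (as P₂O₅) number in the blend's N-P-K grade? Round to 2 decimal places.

18.26% P₂O₅

Total mass = 59 + 37.2 = 96.2 kg.
P₂O₅ mass = 20%×59 + 15.5%×37.2 = 17.566 kg.
% P₂O₅ = 17.566 / 96.2 = 18.2599%.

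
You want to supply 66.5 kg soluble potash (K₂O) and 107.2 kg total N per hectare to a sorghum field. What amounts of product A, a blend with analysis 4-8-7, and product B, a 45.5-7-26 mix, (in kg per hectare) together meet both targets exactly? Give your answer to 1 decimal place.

With a, b = kg per hectare of product A and product B:
K₂O: 0.07·a + 0.26·b = 66.5
N: 0.04·a + 0.455·b = 107.2
Eliminate b: (row1) − 0.26/0.455·(row2) → 0.0471429·a = 5.24286, so a = 111.212.
Then b = (107.2 − 0.04·111.212) / 0.455 = 225.828.

111.2 kg product A, 225.8 kg product B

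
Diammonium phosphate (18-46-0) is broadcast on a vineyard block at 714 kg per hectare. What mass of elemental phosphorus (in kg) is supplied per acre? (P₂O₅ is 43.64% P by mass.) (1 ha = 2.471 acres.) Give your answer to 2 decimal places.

58.01 kg P per acre

P₂O₅ per hectare = 714 × 46% = 328.44 kg.
Elemental P = 328.44 × 0.4364 = 143.331 kg per hectare.
Convert to per acre: 143.331 × 0.404694 = 58.0053 kg.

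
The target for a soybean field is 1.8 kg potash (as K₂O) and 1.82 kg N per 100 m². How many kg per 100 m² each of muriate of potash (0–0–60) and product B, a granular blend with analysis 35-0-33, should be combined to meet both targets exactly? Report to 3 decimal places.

0.140 kg muriate of potash, 5.200 kg product B

With a, b = kg per 100 m² of muriate of potash and product B:
K₂O: 0.6·a + 0.33·b = 1.8
N: 0·a + 0.35·b = 1.82
Solving simultaneously: a = 0.14, b = 5.2.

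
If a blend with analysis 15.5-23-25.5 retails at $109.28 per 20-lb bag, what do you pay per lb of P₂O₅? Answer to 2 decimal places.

P₂O₅ in bag = 20 × 23% = 4.6 lb.
Cost per lb P₂O₅ = $109.28 / 4.6 = $23.7565.

$23.76 per lb P₂O₅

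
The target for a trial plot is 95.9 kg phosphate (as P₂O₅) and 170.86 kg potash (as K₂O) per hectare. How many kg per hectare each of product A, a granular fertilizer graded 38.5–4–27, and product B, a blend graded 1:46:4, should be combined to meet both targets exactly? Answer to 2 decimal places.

With a, b = kg per hectare of product A and product B:
P₂O₅: 0.04·a + 0.46·b = 95.9
K₂O: 0.27·a + 0.04·b = 170.86
Eliminate b: (row1) − 0.46/0.04·(row2) → -3.065·a = -1868.99, so a = 609.7847.
Then b = (170.86 − 0.27·609.7847) / 0.04 = 155.454.

609.78 kg product A, 155.45 kg product B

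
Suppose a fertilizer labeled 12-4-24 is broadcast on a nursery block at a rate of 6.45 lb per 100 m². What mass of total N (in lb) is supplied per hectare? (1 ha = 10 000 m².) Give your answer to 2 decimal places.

77.40 lb N per hectare

nitrogen per 100 m² = 6.45 × 12% = 0.774 lb.
Convert to per hectare: 0.774 × 100 = 77.4 lb.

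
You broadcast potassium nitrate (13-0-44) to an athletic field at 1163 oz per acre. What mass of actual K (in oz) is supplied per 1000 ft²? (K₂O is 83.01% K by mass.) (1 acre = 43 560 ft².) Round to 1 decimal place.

K₂O per acre = 1163 × 44% = 511.72 oz.
Elemental K = 511.72 × 0.8301 = 424.779 oz per acre.
Convert to per 1000 ft²: 424.779 × 0.0229568 = 9.75158 oz.

9.8 oz K per thousand sq ft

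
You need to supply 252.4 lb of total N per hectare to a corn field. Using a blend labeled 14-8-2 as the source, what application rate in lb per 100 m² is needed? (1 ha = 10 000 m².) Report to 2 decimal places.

18.03 lb of product per hundred sq m

Product per hectare = 252.4 / 14% = 1802.86 lb.
Convert to per 100 m²: 1802.86 × 0.01 = 18.0286 lb.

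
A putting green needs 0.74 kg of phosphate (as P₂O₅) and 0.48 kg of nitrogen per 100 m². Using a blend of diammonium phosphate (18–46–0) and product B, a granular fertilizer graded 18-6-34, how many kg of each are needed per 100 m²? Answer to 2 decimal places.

1.45 kg diammonium phosphate, 1.22 kg product B

Per-100 m² balance (a = diammonium phosphate, b = product B):
P₂O₅: 0.46·a + 0.06·b = 0.74
N: 0.18·a + 0.18·b = 0.48
Eliminate b: (row1) − 0.06/0.18·(row2) → 0.4·a = 0.58, so a = 1.45.
Then b = (0.48 − 0.18·1.45) / 0.18 = 1.21667.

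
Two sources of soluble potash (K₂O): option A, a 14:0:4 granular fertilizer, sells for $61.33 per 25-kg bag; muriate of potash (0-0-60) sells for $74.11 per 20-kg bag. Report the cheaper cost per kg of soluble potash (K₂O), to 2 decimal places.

option A: K₂O per bag = 25 × 4% = 1 kg; cost = 61.33 / 1 = $61.3300/kg K₂O.
muriate of potash: K₂O per bag = 20 × 60% = 12 kg; cost = 74.11 / 12 = $6.1758/kg K₂O.
muriate of potash is cheaper.

$6.18 per kg K₂O (muriate of potash)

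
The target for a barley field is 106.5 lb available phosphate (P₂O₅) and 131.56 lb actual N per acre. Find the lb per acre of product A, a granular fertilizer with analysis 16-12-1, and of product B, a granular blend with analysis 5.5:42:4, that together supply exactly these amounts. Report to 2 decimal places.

Let a = lb of product A, b = lb of product B (per acre).
P₂O₅: 0.12·a + 0.42·b = 106.5
N: 0.16·a + 0.055·b = 131.56
From row1: a = (106.5 − 0.42·b) / 0.12.
Into row2: 0.16·(106.5 − 0.42·b)/0.12 + 0.055·b = 131.56 → b = 20.6733, a = 815.144.

815.14 lb product A, 20.67 lb product B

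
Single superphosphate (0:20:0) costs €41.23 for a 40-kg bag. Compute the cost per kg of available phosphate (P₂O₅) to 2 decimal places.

€5.15 per kg P₂O₅

P₂O₅ in bag = 40 × 20% = 8 kg.
Cost per kg P₂O₅ = €41.23 / 8 = €5.1537.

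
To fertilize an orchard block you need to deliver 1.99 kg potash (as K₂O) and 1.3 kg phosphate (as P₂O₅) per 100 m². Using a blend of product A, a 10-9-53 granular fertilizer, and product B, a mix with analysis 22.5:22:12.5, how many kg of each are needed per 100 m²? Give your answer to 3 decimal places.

2.613 kg product A, 4.840 kg product B

Per-100 m² balance (a = product A, b = product B):
K₂O: 0.53·a + 0.125·b = 1.99
P₂O₅: 0.09·a + 0.22·b = 1.3
From row1: a = (1.99 − 0.125·b) / 0.53.
Into row2: 0.09·(1.99 − 0.125·b)/0.53 + 0.22·b = 1.3 → b = 4.84006, a = 2.61319.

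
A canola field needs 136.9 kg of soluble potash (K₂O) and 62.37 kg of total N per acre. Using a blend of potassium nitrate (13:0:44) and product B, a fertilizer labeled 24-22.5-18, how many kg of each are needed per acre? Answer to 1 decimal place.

263.1 kg potassium nitrate, 117.3 kg product B

Let a = kg of potassium nitrate, b = kg of product B (per acre).
K₂O: 0.44·a + 0.18·b = 136.9
N: 0.13·a + 0.24·b = 62.37
From row1: a = (136.9 − 0.18·b) / 0.44.
Into row2: 0.13·(136.9 − 0.18·b)/0.44 + 0.24·b = 62.37 → b = 117.345, a = 263.131.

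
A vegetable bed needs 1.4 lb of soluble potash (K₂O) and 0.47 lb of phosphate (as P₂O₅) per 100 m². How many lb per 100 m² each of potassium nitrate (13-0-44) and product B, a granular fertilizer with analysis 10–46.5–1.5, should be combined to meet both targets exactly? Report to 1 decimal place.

With a, b = lb per 100 m² of potassium nitrate and product B:
K₂O: 0.44·a + 0.015·b = 1.4
P₂O₅: 0·a + 0.465·b = 0.47
Solving simultaneously: a = 3.14736, b = 1.01075.

3.1 lb potassium nitrate, 1.0 lb product B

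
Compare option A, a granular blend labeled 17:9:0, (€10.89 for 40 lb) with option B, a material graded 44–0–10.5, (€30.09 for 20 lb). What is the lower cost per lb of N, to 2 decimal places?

option A: N per bag = 40 × 17% = 6.8 lb; cost = 10.89 / 6.8 = €1.6015/lb N.
option B: N per bag = 20 × 44% = 8.8 lb; cost = 30.09 / 8.8 = €3.4193/lb N.
option A is cheaper.

€1.60 per lb N (option A)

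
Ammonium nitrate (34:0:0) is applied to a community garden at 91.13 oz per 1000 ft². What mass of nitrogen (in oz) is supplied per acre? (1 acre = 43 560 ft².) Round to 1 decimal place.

nitrogen per 1000 ft² = 91.13 × 34% = 30.9842 oz.
Convert to per acre: 30.9842 × 43.56 = 1349.67 oz.

1349.7 oz N per acre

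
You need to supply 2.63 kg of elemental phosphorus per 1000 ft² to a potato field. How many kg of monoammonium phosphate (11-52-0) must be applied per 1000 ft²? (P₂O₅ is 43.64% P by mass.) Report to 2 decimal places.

11.59 kg of product per thousand sq ft

As P₂O₅: 2.63 / 0.4364 = 6.02658 kg per 1000 ft².
Product per 1000 ft² = 6.02658 / 52% = 11.5896 kg.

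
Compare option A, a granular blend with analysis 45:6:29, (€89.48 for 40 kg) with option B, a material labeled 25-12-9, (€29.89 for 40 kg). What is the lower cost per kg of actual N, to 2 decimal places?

€2.99 per kg N (option B)

option A: N per bag = 40 × 45% = 18 kg; cost = 89.48 / 18 = €4.9711/kg N.
option B: N per bag = 40 × 25% = 10 kg; cost = 29.89 / 10 = €2.9890/kg N.
option B is cheaper.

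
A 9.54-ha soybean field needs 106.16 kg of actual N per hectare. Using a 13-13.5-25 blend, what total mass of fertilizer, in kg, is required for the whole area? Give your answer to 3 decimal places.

7790.511 kg

Product per hectare = 106.16 / 13% = 816.615 kg.
Total product = 816.615 × 9.54 = 7790.5108 kg.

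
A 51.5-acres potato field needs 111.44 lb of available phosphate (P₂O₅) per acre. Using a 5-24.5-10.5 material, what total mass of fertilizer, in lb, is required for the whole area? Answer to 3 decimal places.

23425.143 lb

Product per acre = 111.44 / 24.5% = 454.857 lb.
Total product = 454.857 × 51.5 = 23425.1429 lb.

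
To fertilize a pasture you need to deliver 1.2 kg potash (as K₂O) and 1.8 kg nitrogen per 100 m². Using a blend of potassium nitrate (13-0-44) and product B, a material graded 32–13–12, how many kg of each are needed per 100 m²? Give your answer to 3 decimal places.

Per-100 m² balance (a = potassium nitrate, b = product B):
K₂O: 0.44·a + 0.12·b = 1.2
N: 0.13·a + 0.32·b = 1.8
Solving simultaneously: a = 1.34185, b = 5.07987.

1.342 kg potassium nitrate, 5.080 kg product B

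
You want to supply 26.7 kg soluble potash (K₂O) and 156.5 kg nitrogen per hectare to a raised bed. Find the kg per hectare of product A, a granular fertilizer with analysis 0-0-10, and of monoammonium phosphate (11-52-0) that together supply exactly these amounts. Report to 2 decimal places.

267.00 kg product A, 1422.73 kg monoammonium phosphate

Per-hectare balance (a = product A, b = monoammonium phosphate):
K₂O: 0.1·a + 0·b = 26.7
N: 0·a + 0.11·b = 156.5
Solving simultaneously: a = 267, b = 1422.727.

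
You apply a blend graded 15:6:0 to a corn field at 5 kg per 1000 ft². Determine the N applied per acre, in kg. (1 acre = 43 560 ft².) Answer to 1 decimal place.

32.7 kg N per acre

nitrogen per 1000 ft² = 5 × 15% = 0.75 kg.
Convert to per acre: 0.75 × 43.56 = 32.67 kg.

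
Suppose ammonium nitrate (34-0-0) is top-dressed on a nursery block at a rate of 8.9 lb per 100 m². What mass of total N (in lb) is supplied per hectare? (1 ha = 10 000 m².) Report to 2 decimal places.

302.60 lb N per hectare

nitrogen per 100 m² = 8.9 × 34% = 3.026 lb.
Convert to per hectare: 3.026 × 100 = 302.6 lb.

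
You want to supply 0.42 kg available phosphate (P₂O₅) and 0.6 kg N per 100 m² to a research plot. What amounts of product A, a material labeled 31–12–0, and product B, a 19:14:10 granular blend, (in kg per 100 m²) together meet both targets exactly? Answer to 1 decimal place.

Per-100 m² balance (a = product A, b = product B):
P₂O₅: 0.12·a + 0.14·b = 0.42
N: 0.31·a + 0.19·b = 0.6
Eliminate a: (row1) − 0.12/0.31·(row2) → 0.0664516·b = 0.187742, so b = 2.82524.
Back-substitute: a = (0.42 − 0.14·2.82524) / 0.12 = 0.203883.

0.2 kg product A, 2.8 kg product B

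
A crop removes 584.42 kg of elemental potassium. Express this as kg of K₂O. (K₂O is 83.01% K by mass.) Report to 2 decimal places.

K₂O = 584.42 / 0.8301 = 704.036 kg.

704.04 kg K₂O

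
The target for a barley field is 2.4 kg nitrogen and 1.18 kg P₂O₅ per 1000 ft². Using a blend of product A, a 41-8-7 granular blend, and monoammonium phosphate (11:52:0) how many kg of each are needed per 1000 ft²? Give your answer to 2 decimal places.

5.47 kg product A, 1.43 kg monoammonium phosphate

Per-1000 ft² balance (a = product A, b = monoammonium phosphate):
N: 0.41·a + 0.11·b = 2.4
P₂O₅: 0.08·a + 0.52·b = 1.18
From row1: a = (2.4 − 0.11·b) / 0.41.
Into row2: 0.08·(2.4 − 0.11·b)/0.41 + 0.52·b = 1.18 → b = 1.42759, a = 5.47065.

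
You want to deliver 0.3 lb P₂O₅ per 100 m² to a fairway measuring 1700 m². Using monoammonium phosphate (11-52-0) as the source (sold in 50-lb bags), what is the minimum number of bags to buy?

1 bags

Product per 100 m² = 0.3 / 52% = 0.576923 lb.
Total product = 0.576923 × 1700 / 100 = 9.80769 lb.
Bags = ⌈9.80769 / 50⌉ = 1.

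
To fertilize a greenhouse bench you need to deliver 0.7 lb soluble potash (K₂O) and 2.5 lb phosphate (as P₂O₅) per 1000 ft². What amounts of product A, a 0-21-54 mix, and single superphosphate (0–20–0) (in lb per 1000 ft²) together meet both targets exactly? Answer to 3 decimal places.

1.296 lb product A, 11.139 lb single superphosphate

With a, b = lb per 1000 ft² of product A and single superphosphate:
K₂O: 0.54·a + 0·b = 0.7
P₂O₅: 0.21·a + 0.2·b = 2.5
Solving simultaneously: a = 1.2963, b = 11.1389.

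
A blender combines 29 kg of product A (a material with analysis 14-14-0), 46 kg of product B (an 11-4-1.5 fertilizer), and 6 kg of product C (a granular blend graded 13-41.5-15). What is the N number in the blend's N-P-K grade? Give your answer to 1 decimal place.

Total mass = 29 + 46 + 6 = 81 kg.
N mass = 14%×29 + 11%×46 + 13%×6 = 9.9 kg.
% N = 9.9 / 81 = 12.2222%.

12.2% N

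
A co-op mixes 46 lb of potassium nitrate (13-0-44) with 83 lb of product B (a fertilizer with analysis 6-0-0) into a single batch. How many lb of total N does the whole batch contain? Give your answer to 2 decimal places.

N mass = 13%×46 + 6%×83 = 10.96 lb.

10.96 lb N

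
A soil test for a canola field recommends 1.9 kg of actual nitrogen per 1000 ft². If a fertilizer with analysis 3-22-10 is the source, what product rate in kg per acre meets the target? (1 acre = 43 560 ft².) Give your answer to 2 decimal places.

Product per 1000 ft² = 1.9 / 3% = 63.3333 kg.
Convert to per acre: 63.3333 × 43.56 = 2758.8 kg.

2758.80 kg of product per acre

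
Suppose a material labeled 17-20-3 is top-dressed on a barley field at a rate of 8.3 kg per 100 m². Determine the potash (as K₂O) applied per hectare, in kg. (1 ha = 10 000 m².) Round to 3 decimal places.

24.900 kg K₂O per hectare

K₂O per 100 m² = 8.3 × 3% = 0.249 kg.
Convert to per hectare: 0.249 × 100 = 24.9 kg.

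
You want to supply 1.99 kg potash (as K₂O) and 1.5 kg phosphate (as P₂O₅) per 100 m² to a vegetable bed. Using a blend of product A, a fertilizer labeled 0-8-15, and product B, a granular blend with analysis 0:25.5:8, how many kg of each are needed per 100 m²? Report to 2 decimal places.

12.16 kg product A, 2.07 kg product B

With a, b = kg per 100 m² of product A and product B:
K₂O: 0.15·a + 0.08·b = 1.99
P₂O₅: 0.08·a + 0.255·b = 1.5
Eliminate b: (row1) − 0.08/0.255·(row2) → 0.124902·a = 1.51941, so a = 12.1648.
Then b = (1.5 − 0.08·12.1648) / 0.255 = 2.06593.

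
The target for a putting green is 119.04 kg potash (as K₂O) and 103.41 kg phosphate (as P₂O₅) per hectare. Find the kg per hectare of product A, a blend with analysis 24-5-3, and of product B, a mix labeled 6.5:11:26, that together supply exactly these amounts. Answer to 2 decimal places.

Per-hectare balance (a = product A, b = product B):
K₂O: 0.03·a + 0.26·b = 119.04
P₂O₅: 0.05·a + 0.11·b = 103.41
Eliminate b: (row1) − 0.26/0.11·(row2) → -0.0881818·a = -125.384, so a = 1421.876.
Then b = (103.41 − 0.05·1421.876) / 0.11 = 293.784.

1421.88 kg product A, 293.78 kg product B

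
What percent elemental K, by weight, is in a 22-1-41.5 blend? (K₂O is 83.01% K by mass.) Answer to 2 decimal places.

%K = 41.5 × 0.8301 = 34.4491%.

34.45% K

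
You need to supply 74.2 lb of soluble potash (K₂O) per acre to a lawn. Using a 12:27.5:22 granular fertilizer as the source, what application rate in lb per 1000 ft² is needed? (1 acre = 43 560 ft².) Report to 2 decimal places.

7.74 lb of product per thousand sq ft

Product per acre = 74.2 / 22% = 337.273 lb.
Convert to per 1000 ft²: 337.273 × 0.0229568 = 7.74272 lb.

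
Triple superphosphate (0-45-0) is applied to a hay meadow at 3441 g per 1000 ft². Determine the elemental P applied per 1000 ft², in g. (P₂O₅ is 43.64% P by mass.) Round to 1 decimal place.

P₂O₅ per 1000 ft² = 3441 × 45% = 1548.45 g.
Elemental P = 1548.45 × 0.4364 = 675.744 g per 1000 ft².

675.7 g P per thousand sq ft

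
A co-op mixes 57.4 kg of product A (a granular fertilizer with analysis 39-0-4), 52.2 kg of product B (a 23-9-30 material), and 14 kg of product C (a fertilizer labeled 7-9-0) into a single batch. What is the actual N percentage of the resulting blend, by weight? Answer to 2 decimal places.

28.62% N

Total mass = 57.4 + 52.2 + 14 = 123.6 kg.
N mass = 39%×57.4 + 23%×52.2 + 7%×14 = 35.372 kg.
% N = 35.372 / 123.6 = 28.6181%.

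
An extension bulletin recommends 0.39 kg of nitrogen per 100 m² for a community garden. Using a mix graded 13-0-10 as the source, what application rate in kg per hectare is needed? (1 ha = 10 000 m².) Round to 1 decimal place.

Product per 100 m² = 0.39 / 13% = 3 kg.
Convert to per hectare: 3 × 100 = 300 kg.

300.0 kg of product per hectare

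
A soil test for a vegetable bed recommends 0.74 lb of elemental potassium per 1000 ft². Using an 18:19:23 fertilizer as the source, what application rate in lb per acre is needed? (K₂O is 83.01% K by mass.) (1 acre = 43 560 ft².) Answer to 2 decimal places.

168.83 lb of product per acre

As K₂O: 0.74 / 0.8301 = 0.891459 lb per 1000 ft².
Product per 1000 ft² = 0.891459 / 23% = 3.87591 lb.
Convert to per acre: 3.87591 × 43.56 = 168.8346 lb.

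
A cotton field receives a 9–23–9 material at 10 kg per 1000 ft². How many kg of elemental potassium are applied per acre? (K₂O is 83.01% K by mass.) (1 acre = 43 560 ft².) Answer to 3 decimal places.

32.543 kg K per acre

K₂O per 1000 ft² = 10 × 9% = 0.9 kg.
Elemental K = 0.9 × 0.8301 = 0.74709 kg per 1000 ft².
Convert to per acre: 0.74709 × 43.56 = 32.5432 kg.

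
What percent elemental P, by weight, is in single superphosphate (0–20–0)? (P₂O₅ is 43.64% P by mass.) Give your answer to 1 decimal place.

8.7% P

%P = 20 × 0.4364 = 8.728%.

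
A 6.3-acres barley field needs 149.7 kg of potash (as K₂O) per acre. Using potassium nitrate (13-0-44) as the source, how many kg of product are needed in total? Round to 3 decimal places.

2143.432 kg

Product per acre = 149.7 / 44% = 340.227 kg.
Total product = 340.227 × 6.3 = 2143.4318 kg.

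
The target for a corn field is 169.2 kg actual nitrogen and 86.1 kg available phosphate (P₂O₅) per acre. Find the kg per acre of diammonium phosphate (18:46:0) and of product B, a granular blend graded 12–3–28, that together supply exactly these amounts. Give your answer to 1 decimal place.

105.5 kg diammonium phosphate, 1251.7 kg product B

With a, b = kg per acre of diammonium phosphate and product B:
N: 0.18·a + 0.12·b = 169.2
P₂O₅: 0.46·a + 0.03·b = 86.1
Solving simultaneously: a = 105.542, b = 1251.69.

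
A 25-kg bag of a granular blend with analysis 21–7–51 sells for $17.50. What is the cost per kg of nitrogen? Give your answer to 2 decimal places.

N in bag = 25 × 21% = 5.25 kg.
Cost per kg N = $17.50 / 5.25 = $3.3333.

$3.33 per kg N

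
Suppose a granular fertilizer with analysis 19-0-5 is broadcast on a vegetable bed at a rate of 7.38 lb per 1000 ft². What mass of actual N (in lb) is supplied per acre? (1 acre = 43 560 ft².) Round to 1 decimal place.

nitrogen per 1000 ft² = 7.38 × 19% = 1.4022 lb.
Convert to per acre: 1.4022 × 43.56 = 61.0798 lb.

61.1 lb N per acre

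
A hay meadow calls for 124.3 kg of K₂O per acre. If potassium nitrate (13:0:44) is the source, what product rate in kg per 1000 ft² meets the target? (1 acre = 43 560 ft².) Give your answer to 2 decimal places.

6.49 kg of product per thousand sq ft

Product per acre = 124.3 / 44% = 282.5 kg.
Convert to per 1000 ft²: 282.5 × 0.0229568 = 6.48531 kg.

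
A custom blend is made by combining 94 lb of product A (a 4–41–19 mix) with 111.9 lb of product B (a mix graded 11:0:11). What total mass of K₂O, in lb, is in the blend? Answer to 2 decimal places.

K₂O mass = 19%×94 + 11%×111.9 = 30.169 lb.

30.17 lb K₂O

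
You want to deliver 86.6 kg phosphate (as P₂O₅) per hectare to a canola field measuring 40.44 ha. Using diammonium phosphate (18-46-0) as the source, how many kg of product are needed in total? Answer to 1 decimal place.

Product per hectare = 86.6 / 46% = 188.261 kg.
Total product = 188.261 × 40.44 = 7613.27 kg.

7613.3 kg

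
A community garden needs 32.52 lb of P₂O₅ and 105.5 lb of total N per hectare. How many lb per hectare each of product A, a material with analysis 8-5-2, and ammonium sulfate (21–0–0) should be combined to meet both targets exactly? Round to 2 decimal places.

650.40 lb product A, 254.61 lb ammonium sulfate

With a, b = lb per hectare of product A and ammonium sulfate:
P₂O₅: 0.05·a + 0·b = 32.52
N: 0.08·a + 0.21·b = 105.5
Eliminate b: (row1) − 0/0.21·(row2) → 0.05·a = 32.52, so a = 650.4.
Then b = (105.5 − 0.08·650.4) / 0.21 = 254.6095.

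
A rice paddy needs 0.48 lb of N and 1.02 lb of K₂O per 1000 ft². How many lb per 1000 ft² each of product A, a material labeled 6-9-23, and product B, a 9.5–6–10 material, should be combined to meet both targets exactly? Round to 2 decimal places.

With a, b = lb per 1000 ft² of product A and product B:
N: 0.06·a + 0.095·b = 0.48
K₂O: 0.23·a + 0.1·b = 1.02
Solving simultaneously: a = 3.08517, b = 3.1041.

3.09 lb product A, 3.10 lb product B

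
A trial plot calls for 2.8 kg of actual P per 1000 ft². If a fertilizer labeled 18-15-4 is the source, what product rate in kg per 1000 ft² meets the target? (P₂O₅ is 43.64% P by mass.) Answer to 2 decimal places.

42.77 kg of product per thousand sq ft

As P₂O₅: 2.8 / 0.4364 = 6.41613 kg per 1000 ft².
Product per 1000 ft² = 6.41613 / 15% = 42.7742 kg.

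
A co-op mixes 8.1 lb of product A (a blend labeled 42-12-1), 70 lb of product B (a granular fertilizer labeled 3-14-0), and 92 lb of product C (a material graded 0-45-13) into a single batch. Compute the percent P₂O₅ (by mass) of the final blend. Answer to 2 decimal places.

30.67% P₂O₅

Total mass = 8.1 + 70 + 92 = 170.1 lb.
P₂O₅ mass = 12%×8.1 + 14%×70 + 45%×92 = 52.172 lb.
% P₂O₅ = 52.172 / 170.1 = 30.6714%.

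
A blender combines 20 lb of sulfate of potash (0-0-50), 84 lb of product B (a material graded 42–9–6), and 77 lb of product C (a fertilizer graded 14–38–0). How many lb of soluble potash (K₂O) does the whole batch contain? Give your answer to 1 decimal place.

K₂O mass = 50%×20 + 6%×84 + 0%×77 = 15.04 lb.

15.0 lb K₂O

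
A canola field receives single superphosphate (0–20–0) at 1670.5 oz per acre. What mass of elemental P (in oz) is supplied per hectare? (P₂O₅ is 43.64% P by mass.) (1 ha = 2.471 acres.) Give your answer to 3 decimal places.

360.275 oz P per hectare

P₂O₅ per acre = 1670.5 × 20% = 334.1 oz.
Elemental P = 334.1 × 0.4364 = 145.801 oz per acre.
Convert to per hectare: 145.801 × 2.471 = 360.2749 oz.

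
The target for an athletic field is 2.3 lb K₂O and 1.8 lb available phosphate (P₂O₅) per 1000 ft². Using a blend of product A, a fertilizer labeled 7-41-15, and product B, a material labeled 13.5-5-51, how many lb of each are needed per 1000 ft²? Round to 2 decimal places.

3.98 lb product A, 3.34 lb product B

Per-1000 ft² balance (a = product A, b = product B):
K₂O: 0.15·a + 0.51·b = 2.3
P₂O₅: 0.41·a + 0.05·b = 1.8
Eliminate a: (row1) − 0.15/0.41·(row2) → 0.491707·b = 1.64146, so b = 3.33829.
Back-substitute: a = (2.3 − 0.51·3.33829) / 0.15 = 3.98313.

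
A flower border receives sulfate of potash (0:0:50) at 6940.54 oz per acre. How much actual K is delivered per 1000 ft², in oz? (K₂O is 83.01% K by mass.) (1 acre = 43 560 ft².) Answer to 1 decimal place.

K₂O per acre = 6940.54 × 50% = 3470.27 oz.
Elemental K = 3470.27 × 0.8301 = 2880.67 oz per acre.
Convert to per 1000 ft²: 2880.67 × 0.0229568 = 66.1311 oz.

66.1 oz K per thousand sq ft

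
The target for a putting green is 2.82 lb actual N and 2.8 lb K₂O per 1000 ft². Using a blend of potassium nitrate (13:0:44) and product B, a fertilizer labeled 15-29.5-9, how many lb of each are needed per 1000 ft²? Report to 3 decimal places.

With a, b = lb per 1000 ft² of potassium nitrate and product B:
N: 0.13·a + 0.15·b = 2.82
K₂O: 0.44·a + 0.09·b = 2.8
Solving simultaneously: a = 3.06077, b = 16.1473.

3.061 lb potassium nitrate, 16.147 lb product B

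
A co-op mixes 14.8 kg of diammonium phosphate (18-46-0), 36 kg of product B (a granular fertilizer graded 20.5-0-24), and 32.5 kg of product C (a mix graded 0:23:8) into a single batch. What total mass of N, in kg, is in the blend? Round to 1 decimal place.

N mass = 18%×14.8 + 20.5%×36 + 0%×32.5 = 10.044 kg.

10.0 kg N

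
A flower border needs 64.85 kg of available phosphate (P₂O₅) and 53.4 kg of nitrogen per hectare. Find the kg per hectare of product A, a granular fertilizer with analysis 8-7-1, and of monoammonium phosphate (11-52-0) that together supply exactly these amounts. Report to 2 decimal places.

Let a = kg of product A, b = kg of monoammonium phosphate (per hectare).
P₂O₅: 0.07·a + 0.52·b = 64.85
N: 0.08·a + 0.11·b = 53.4
Eliminate a: (row1) − 0.07/0.08·(row2) → 0.42375·b = 18.125, so b = 42.7729.
Back-substitute: a = (64.85 − 0.52·42.7729) / 0.07 = 608.687.

608.69 kg product A, 42.77 kg monoammonium phosphate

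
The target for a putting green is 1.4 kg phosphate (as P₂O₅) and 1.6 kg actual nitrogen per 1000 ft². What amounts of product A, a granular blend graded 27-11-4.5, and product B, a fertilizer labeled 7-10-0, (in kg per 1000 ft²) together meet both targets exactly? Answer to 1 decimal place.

3.2 kg product A, 10.5 kg product B

Per-1000 ft² balance (a = product A, b = product B):
P₂O₅: 0.11·a + 0.1·b = 1.4
N: 0.27·a + 0.07·b = 1.6
Eliminate a: (row1) − 0.11/0.27·(row2) → 0.0714815·b = 0.748148, so b = 10.4663.
Back-substitute: a = (1.4 − 0.1·10.4663) / 0.11 = 3.21244.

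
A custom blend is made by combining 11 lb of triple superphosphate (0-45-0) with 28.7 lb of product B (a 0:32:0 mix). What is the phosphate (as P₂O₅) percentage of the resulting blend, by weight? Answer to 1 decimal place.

Total mass = 11 + 28.7 = 39.7 lb.
P₂O₅ mass = 45%×11 + 32%×28.7 = 14.134 lb.
% P₂O₅ = 14.134 / 39.7 = 35.602%.

35.6% P₂O₅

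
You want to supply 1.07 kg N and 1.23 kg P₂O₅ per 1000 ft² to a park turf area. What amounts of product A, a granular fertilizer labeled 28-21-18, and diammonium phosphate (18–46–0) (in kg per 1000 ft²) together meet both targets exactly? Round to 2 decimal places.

Per-1000 ft² balance (a = product A, b = diammonium phosphate):
N: 0.28·a + 0.18·b = 1.07
P₂O₅: 0.21·a + 0.46·b = 1.23
Eliminate b: (row1) − 0.18/0.46·(row2) → 0.197826·a = 0.588696, so a = 2.97582.
Then b = (1.23 − 0.21·2.97582) / 0.46 = 1.31538.

2.98 kg product A, 1.32 kg diammonium phosphate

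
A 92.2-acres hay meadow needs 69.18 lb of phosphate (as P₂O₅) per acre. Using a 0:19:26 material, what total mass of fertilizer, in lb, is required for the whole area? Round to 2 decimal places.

Product per acre = 69.18 / 19% = 364.105 lb.
Total product = 364.105 × 92.2 = 33570.505 lb.

33570.51 lb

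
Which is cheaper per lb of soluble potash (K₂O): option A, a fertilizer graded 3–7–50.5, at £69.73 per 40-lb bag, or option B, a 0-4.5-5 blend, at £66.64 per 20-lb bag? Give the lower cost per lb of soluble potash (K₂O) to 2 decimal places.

option A: K₂O per bag = 40 × 50.5% = 20.2 lb; cost = 69.73 / 20.2 = £3.4520/lb K₂O.
option B: K₂O per bag = 20 × 5% = 1 lb; cost = 66.64 / 1 = £66.6400/lb K₂O.
option A is cheaper.

£3.45 per lb K₂O (option A)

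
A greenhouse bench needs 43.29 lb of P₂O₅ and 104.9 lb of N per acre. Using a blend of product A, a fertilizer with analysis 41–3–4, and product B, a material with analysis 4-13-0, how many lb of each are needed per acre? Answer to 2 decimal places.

228.51 lb product A, 280.27 lb product B

Let a = lb of product A, b = lb of product B (per acre).
P₂O₅: 0.03·a + 0.13·b = 43.29
N: 0.41·a + 0.04·b = 104.9
Eliminate a: (row1) − 0.03/0.41·(row2) → 0.127073·b = 35.6144, so b = 280.267.
Back-substitute: a = (43.29 − 0.13·280.267) / 0.03 = 228.511.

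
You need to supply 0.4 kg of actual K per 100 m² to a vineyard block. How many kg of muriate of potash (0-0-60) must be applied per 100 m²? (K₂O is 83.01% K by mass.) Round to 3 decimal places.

0.803 kg of product per hundred sq m

As K₂O: 0.4 / 0.8301 = 0.48187 kg per 100 m².
Product per 100 m² = 0.48187 / 60% = 0.803116 kg.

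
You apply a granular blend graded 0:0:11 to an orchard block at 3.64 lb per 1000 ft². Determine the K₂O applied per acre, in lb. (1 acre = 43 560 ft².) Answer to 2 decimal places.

K₂O per 1000 ft² = 3.64 × 11% = 0.4004 lb.
Convert to per acre: 0.4004 × 43.56 = 17.4414 lb.

17.44 lb K₂O per acre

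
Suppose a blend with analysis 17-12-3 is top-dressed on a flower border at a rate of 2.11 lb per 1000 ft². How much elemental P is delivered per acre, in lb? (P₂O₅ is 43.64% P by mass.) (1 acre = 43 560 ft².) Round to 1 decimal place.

P₂O₅ per 1000 ft² = 2.11 × 12% = 0.2532 lb.
Elemental P = 0.2532 × 0.4364 = 0.110496 lb per 1000 ft².
Convert to per acre: 0.110496 × 43.56 = 4.81323 lb.

4.8 lb P per acre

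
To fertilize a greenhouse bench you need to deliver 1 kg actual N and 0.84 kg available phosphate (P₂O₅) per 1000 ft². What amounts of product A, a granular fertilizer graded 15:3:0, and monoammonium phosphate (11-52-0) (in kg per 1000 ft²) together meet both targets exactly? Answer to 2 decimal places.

5.72 kg product A, 1.29 kg monoammonium phosphate

With a, b = kg per 1000 ft² of product A and monoammonium phosphate:
N: 0.15·a + 0.11·b = 1
P₂O₅: 0.03·a + 0.52·b = 0.84
Eliminate a: (row1) − 0.15/0.03·(row2) → -2.49·b = -3.2, so b = 1.28514.
Back-substitute: a = (1 − 0.11·1.28514) / 0.15 = 5.72423.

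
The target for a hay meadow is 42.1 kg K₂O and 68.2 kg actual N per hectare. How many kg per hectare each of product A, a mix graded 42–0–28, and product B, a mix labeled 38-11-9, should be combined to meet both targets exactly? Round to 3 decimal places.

Let a = kg of product A, b = kg of product B (per hectare).
K₂O: 0.28·a + 0.09·b = 42.1
N: 0.42·a + 0.38·b = 68.2
Solving simultaneously: a = 143.7318, b = 20.6122.

143.732 kg product A, 20.612 kg product B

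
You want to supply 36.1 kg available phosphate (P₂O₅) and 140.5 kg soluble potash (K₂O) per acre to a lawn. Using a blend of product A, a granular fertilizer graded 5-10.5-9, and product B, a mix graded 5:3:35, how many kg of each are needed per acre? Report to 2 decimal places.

247.28 kg product A, 337.84 kg product B

With a, b = kg per acre of product A and product B:
P₂O₅: 0.105·a + 0.03·b = 36.1
K₂O: 0.09·a + 0.35·b = 140.5
Eliminate b: (row1) − 0.03/0.35·(row2) → 0.0972857·a = 24.0571, so a = 247.283.
Then b = (140.5 − 0.09·247.283) / 0.35 = 337.841.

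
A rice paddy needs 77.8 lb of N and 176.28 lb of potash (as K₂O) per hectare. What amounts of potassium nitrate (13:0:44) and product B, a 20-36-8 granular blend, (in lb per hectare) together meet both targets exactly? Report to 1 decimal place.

With a, b = lb per hectare of potassium nitrate and product B:
N: 0.13·a + 0.2·b = 77.8
K₂O: 0.44·a + 0.08·b = 176.28
From row1: a = (77.8 − 0.2·b) / 0.13.
Into row2: 0.44·(77.8 − 0.2·b)/0.13 + 0.08·b = 176.28 → b = 145.82, a = 374.124.

374.1 lb potassium nitrate, 145.8 lb product B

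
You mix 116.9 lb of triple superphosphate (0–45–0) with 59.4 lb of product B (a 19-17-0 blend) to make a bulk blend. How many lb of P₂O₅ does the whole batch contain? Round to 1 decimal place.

62.7 lb P₂O₅

P₂O₅ mass = 45%×116.9 + 17%×59.4 = 62.703 lb.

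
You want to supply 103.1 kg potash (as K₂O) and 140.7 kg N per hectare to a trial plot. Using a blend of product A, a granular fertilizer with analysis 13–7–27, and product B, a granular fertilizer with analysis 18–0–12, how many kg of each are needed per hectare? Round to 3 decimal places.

50.727 kg product A, 745.030 kg product B

Per-hectare balance (a = product A, b = product B):
K₂O: 0.27·a + 0.12·b = 103.1
N: 0.13·a + 0.18·b = 140.7
Eliminate b: (row1) − 0.12/0.18·(row2) → 0.183333·a = 9.3, so a = 50.7273.
Then b = (140.7 − 0.13·50.7273) / 0.18 = 745.0303.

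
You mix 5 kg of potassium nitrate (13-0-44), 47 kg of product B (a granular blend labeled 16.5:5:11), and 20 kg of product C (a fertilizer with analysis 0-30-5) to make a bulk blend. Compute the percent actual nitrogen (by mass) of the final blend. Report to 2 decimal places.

Total mass = 5 + 47 + 20 = 72 kg.
N mass = 13%×5 + 16.5%×47 + 0%×20 = 8.405 kg.
% N = 8.405 / 72 = 11.6736%.

11.67% N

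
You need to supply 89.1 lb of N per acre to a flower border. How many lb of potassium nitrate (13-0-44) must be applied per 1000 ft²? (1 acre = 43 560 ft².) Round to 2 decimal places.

Product per acre = 89.1 / 13% = 685.385 lb.
Convert to per 1000 ft²: 685.385 × 0.0229568 = 15.7343 lb.

15.73 lb of product per thousand sq ft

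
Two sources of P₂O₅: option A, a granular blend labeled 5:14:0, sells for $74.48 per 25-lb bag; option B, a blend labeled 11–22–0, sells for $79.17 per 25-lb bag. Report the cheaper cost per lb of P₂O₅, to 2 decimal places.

$14.39 per lb P₂O₅ (option B)

option A: P₂O₅ per bag = 25 × 14% = 3.5 lb; cost = 74.48 / 3.5 = $21.2800/lb P₂O₅.
option B: P₂O₅ per bag = 25 × 22% = 5.5 lb; cost = 79.17 / 5.5 = $14.3945/lb P₂O₅.
option B is cheaper.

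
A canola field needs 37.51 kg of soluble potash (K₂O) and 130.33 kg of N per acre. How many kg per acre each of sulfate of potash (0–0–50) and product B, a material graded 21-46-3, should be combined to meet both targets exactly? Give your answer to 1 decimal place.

37.8 kg sulfate of potash, 620.6 kg product B

Let a = kg of sulfate of potash, b = kg of product B (per acre).
K₂O: 0.5·a + 0.03·b = 37.51
N: 0·a + 0.21·b = 130.33
Solving simultaneously: a = 37.7829, b = 620.619.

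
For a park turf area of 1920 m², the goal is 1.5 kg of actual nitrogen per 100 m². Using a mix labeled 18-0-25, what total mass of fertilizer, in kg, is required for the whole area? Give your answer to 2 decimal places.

160.00 kg

Product per 100 m² = 1.5 / 18% = 8.33333 kg.
Total product = 8.33333 × 1920 / 100 = 160 kg.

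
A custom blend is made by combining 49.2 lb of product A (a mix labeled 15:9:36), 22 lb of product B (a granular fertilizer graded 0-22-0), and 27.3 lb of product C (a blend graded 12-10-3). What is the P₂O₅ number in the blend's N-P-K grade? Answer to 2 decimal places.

12.18% P₂O₅

Total mass = 49.2 + 22 + 27.3 = 98.5 lb.
P₂O₅ mass = 9%×49.2 + 22%×22 + 10%×27.3 = 11.998 lb.
% P₂O₅ = 11.998 / 98.5 = 12.1807%.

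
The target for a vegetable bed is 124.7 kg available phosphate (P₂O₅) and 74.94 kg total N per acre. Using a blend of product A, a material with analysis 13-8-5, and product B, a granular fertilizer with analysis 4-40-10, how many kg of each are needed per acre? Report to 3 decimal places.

With a, b = kg per acre of product A and product B:
P₂O₅: 0.08·a + 0.4·b = 124.7
N: 0.13·a + 0.04·b = 74.94
Solving simultaneously: a = 512.0492, b = 209.3402.

512.049 kg product A, 209.340 kg product B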